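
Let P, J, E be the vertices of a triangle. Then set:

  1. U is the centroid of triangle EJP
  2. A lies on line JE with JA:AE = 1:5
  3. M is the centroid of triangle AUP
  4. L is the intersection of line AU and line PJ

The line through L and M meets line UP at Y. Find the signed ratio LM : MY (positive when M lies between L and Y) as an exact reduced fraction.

LM:MY = 5

Work in coordinates with P = (0, 0), J = (1, 0), E = (0, 1).
1. U is the centroid of triangle EJP ⇒ U = (1/3, 1/3)
2. A lies on line JE with JA:AE = 1:5 ⇒ A = (5/6, 1/6)
3. M is the centroid of triangle AUP ⇒ M = (7/18, 1/6)
4. L is the intersection of line AU and line PJ ⇒ L = (4/3, 0)
line LM meets UP at Y = (1/5, 1/5)
M = L + t·(Y−L) with t = 5/6, so LM:MY = 5/6:1/6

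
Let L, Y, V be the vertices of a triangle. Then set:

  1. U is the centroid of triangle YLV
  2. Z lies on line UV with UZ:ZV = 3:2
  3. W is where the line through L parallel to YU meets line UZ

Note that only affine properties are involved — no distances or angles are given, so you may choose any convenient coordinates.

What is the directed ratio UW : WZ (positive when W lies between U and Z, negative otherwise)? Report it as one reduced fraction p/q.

Set L = (0, 0), Y = (1, 0), V = (0, 1); any affine frame gives the same invariant.
1. U is the centroid of triangle YLV ⇒ U = (1/3, 1/3)
2. Z lies on line UV with UZ:ZV = 3:2 ⇒ Z = (2/15, 11/15)
3. W is where the line through L parallel to YU meets line UZ ⇒ W = (2/3, -1/3)
W = U + t·(Z−U) with t = -5/3, so UW:WZ = t:(1−t) = -5/3:8/3

UW:WZ = -5/8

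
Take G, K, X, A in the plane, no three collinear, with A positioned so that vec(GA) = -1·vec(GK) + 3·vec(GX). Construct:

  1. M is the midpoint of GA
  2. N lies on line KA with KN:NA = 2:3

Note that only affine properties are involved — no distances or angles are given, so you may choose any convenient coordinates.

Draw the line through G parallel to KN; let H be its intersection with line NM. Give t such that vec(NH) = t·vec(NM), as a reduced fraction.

Assign G = (0, 0), K = (1, 0), X = (0, 1), A = (-1, 3) — the answer is frame-independent, so this choice is without loss of generality.
1. M is the midpoint of GA ⇒ M = (-1/2, 3/2)
2. N lies on line KA with KN:NA = 2:3 ⇒ N = (1/5, 6/5)
through G parallel to KN: direction (-4/5, 6/5); meets NM at H = (-6/5, 9/5)
H = N + t·(M−N) with t = 2

t = 2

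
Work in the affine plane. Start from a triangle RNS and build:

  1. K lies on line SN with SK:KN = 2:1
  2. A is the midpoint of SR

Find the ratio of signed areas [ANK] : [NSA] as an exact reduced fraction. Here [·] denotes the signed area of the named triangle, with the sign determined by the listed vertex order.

Set R = (0, 0), N = (1, 0), S = (0, 1); any affine frame gives the same invariant.
1. K lies on line SN with SK:KN = 2:1 ⇒ K = (2/3, 1/3)
2. A is the midpoint of SR ⇒ A = (0, 1/2)
2·[ANK] = 1/6, 2·[NSA] = 1/2
[ANK]:[NSA] = 1/6:1/2 = 1/3

[ANK]:[NSA] = 1/3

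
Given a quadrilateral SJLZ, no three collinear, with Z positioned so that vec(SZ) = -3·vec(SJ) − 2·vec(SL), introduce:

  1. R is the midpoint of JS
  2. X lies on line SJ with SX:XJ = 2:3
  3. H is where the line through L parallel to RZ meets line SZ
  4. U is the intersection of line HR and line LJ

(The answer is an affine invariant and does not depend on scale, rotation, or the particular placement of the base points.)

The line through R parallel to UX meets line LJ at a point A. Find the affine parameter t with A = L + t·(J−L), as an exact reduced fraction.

Set S = (0, 0), J = (1, 0), L = (0, 1), Z = (-3, -2); any affine frame gives the same invariant.
1. R is the midpoint of JS ⇒ R = (1/2, 0)
2. X lies on line SJ with SX:XJ = 2:3 ⇒ X = (2/5, 0)
3. H is where the line through L parallel to RZ meets line SZ ⇒ H = (21/2, 7)
4. U is the intersection of line HR and line LJ ⇒ U = (27/34, 7/34)
through R parallel to UX: direction (-67/170, -7/34); meets LJ at A = (169/204, 35/204)
A = L + t·(J−L) with t = 169/204

t = 169/204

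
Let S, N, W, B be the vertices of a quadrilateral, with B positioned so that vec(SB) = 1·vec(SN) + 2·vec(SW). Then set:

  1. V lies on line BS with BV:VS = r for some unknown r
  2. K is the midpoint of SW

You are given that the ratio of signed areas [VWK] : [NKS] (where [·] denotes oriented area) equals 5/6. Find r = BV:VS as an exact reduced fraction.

Choose coordinates S = (0, 0), N = (1, 0), W = (0, 1), B = (1, 2).
1. With BV:VS = r, write λ = r/(r+1) so V = B + λ·(S−B); V is affine-linear in λ
2. K is the midpoint of SW ⇒ K = (0, 1/2)
Every point depending on V is an affine combination of V and λ-independent points, so each such coordinate is linear in λ; the λ² term in each signed area is a multiple of (S−B)×(S−B) = 0, so 2·[VWK] and 2·[NKS] are each linear in λ. Evaluating at λ=0 and λ=1:
  2·[VWK] = -1/2·λ + 1/2,   2·[NKS] = 1/2
So [VWK]:[NKS] = (-1/2·λ + 1/2) / (1/2). Setting this equal to 5/6:
  -1/2·λ + 1/2 = 5/6·(1/2)  ⇒  λ = 1/6
Then r = λ/(1−λ) = (1/6)/(5/6) = 1/5. Check: with r = 1/5, V = (5/6, 5/3) and [VWK]:[NKS] = 5/6 as required.

r = 1/5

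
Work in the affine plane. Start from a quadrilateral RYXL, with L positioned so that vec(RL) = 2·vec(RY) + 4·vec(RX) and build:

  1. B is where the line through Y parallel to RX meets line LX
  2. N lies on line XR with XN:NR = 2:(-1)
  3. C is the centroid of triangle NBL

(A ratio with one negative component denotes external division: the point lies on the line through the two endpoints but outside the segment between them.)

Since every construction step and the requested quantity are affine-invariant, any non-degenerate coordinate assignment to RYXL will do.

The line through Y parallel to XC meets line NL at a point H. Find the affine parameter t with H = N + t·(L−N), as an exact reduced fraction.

t = 1/20

Choose coordinates R = (0, 0), Y = (1, 0), X = (0, 1), L = (2, 4).
1. B is where the line through Y parallel to RX meets line LX ⇒ B = (1, 5/2)
2. N lies on line XR with XN:NR = 2:(-1) ⇒ N = (0, -1)
3. C is the centroid of triangle NBL ⇒ C = (1, 11/6)
through Y parallel to XC: direction (1, 5/6); meets NL at H = (1/10, -3/4)
H = N + t·(L−N) with t = 1/20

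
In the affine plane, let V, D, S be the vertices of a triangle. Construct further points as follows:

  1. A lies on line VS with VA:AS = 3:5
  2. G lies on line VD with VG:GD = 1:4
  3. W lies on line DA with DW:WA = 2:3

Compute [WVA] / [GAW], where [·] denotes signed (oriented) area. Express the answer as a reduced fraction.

[WVA]:[GAW] = 5/4

Assign V = (0, 0), D = (1, 0), S = (0, 1) — the answer is frame-independent, so this choice is without loss of generality.
1. A lies on line VS with VA:AS = 3:5 ⇒ A = (0, 3/8)
2. G lies on line VD with VG:GD = 1:4 ⇒ G = (1/5, 0)
3. W lies on line DA with DW:WA = 2:3 ⇒ W = (3/5, 3/20)
2·[WVA] = -9/40, 2·[GAW] = -9/50
[WVA]:[GAW] = -9/40:-9/50 = 5/4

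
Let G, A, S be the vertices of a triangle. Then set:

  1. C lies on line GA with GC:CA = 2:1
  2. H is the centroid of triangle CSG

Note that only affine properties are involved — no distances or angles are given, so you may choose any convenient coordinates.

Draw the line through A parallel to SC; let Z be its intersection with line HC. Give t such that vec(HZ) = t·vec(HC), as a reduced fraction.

t = 5/2

Choose coordinates G = (0, 0), A = (1, 0), S = (0, 1).
1. C lies on line GA with GC:CA = 2:1 ⇒ C = (2/3, 0)
2. H is the centroid of triangle CSG ⇒ H = (2/9, 1/3)
through A parallel to SC: direction (2/3, -1); meets HC at Z = (4/3, -1/2)
Z = H + t·(C−H) with t = 5/2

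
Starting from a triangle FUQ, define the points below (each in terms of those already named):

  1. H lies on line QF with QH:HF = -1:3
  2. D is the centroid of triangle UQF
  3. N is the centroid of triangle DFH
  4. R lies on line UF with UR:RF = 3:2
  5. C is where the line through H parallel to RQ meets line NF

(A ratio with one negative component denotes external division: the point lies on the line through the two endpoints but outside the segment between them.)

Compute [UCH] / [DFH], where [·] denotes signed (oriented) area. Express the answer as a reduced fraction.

Choose coordinates F = (0, 0), U = (1, 0), Q = (0, 1).
1. H lies on line QF with QH:HF = -1:3 ⇒ H = (0, 3/2)
2. D is the centroid of triangle UQF ⇒ D = (1/3, 1/3)
3. N is the centroid of triangle DFH ⇒ N = (1/9, 11/18)
4. R lies on line UF with UR:RF = 3:2 ⇒ R = (2/5, 0)
5. C is where the line through H parallel to RQ meets line NF ⇒ C = (3/16, 33/32)
2·[UCH] = -3/16, 2·[DFH] = -1/2
[UCH]:[DFH] = -3/16:-1/2 = 3/8

[UCH]:[DFH] = 3/8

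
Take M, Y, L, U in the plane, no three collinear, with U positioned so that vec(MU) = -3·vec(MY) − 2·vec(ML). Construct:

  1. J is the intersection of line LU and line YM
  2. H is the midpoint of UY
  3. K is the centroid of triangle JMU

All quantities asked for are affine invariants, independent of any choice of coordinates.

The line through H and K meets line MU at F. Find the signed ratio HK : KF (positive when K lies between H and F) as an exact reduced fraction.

HK:KF = -5/2

Choose coordinates M = (0, 0), Y = (1, 0), L = (0, 1), U = (-3, -2).
1. J is the intersection of line LU and line YM ⇒ J = (-1, 0)
2. H is the midpoint of UY ⇒ H = (-1, -1)
3. K is the centroid of triangle JMU ⇒ K = (-4/3, -2/3)
line HK meets MU at F = (-6/5, -4/5)
K = H + t·(F−H) with t = 5/3, so HK:KF = 5/3:-2/3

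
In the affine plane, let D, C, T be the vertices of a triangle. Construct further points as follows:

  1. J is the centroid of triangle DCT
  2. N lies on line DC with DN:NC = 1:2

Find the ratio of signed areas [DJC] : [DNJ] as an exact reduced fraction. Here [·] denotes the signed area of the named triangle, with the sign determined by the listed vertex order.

[DJC]:[DNJ] = -3

Set D = (0, 0), C = (1, 0), T = (0, 1); any affine frame gives the same invariant.
1. J is the centroid of triangle DCT ⇒ J = (1/3, 1/3)
2. N lies on line DC with DN:NC = 1:2 ⇒ N = (1/3, 0)
2·[DJC] = -1/3, 2·[DNJ] = 1/9
[DJC]:[DNJ] = -1/3:1/9 = -3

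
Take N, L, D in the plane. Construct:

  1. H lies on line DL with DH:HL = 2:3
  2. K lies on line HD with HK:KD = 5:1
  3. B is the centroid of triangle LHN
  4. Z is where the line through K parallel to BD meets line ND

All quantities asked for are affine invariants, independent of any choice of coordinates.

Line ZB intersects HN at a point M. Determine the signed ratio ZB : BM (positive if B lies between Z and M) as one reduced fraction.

ZB:BM = -65/21

Choose coordinates N = (0, 0), L = (1, 0), D = (0, 1).
1. H lies on line DL with DH:HL = 2:3 ⇒ H = (2/5, 3/5)
2. K lies on line HD with HK:KD = 5:1 ⇒ K = (1/15, 14/15)
3. B is the centroid of triangle LHN ⇒ B = (7/15, 1/5)
4. Z is where the line through K parallel to BD meets line ND ⇒ Z = (0, 22/21)
line ZB meets HN at M = (308/975, 154/325)
B = Z + t·(M−Z) with t = 65/44, so ZB:BM = 65/44:-21/44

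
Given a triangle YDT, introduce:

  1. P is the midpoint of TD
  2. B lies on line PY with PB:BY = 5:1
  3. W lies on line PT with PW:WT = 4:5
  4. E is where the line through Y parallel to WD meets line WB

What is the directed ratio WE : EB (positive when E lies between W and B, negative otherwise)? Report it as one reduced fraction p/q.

Assign Y = (0, 0), D = (1, 0), T = (0, 1) — the answer is frame-independent, so this choice is without loss of generality.
1. P is the midpoint of TD ⇒ P = (1/2, 1/2)
2. B lies on line PY with PB:BY = 5:1 ⇒ B = (1/12, 1/12)
3. W lies on line PT with PW:WT = 4:5 ⇒ W = (5/18, 13/18)
4. E is where the line through Y parallel to WD meets line WB ⇒ E = (2/45, -2/45)
E = W + t·(B−W) with t = 6/5, so WE:EB = t:(1−t) = 6/5:-1/5

WE:EB = -6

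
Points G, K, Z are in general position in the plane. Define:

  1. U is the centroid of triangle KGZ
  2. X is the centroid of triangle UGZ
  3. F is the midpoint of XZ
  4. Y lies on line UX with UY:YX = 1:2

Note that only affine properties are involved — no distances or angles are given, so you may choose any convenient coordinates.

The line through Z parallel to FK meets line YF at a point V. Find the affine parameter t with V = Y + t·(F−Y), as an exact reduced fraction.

Work in coordinates with G = (0, 0), K = (1, 0), Z = (0, 1).
1. U is the centroid of triangle KGZ ⇒ U = (1/3, 1/3)
2. X is the centroid of triangle UGZ ⇒ X = (1/9, 4/9)
3. F is the midpoint of XZ ⇒ F = (1/18, 13/18)
4. Y lies on line UX with UY:YX = 1:2 ⇒ Y = (7/27, 10/27)
through Z parallel to FK: direction (17/18, -13/18); meets YF at V = (-17/90, 103/90)
V = Y + t·(F−Y) with t = 11/5

t = 11/5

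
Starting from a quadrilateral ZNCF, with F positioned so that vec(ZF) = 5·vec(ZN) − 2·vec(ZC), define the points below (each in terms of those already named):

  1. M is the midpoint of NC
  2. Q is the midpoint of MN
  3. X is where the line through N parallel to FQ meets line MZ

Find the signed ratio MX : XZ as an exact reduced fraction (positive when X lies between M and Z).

MX:XZ = 4/9

Set Z = (0, 0), N = (1, 0), C = (0, 1), F = (5, -2); any affine frame gives the same invariant.
1. M is the midpoint of NC ⇒ M = (1/2, 1/2)
2. Q is the midpoint of MN ⇒ Q = (3/4, 1/4)
3. X is where the line through N parallel to FQ meets line MZ ⇒ X = (9/26, 9/26)
X = M + t·(Z−M) with t = 4/13, so MX:XZ = t:(1−t) = 4/13:9/13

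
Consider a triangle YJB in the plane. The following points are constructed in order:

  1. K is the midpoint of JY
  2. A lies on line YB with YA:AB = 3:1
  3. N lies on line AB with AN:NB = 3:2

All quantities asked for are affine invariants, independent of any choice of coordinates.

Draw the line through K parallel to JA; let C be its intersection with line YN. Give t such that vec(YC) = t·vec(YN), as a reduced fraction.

t = 5/12

Assign Y = (0, 0), J = (1, 0), B = (0, 1) — the answer is frame-independent, so this choice is without loss of generality.
1. K is the midpoint of JY ⇒ K = (1/2, 0)
2. A lies on line YB with YA:AB = 3:1 ⇒ A = (0, 3/4)
3. N lies on line AB with AN:NB = 3:2 ⇒ N = (0, 9/10)
through K parallel to JA: direction (-1, 3/4); meets YN at C = (0, 3/8)
C = Y + t·(N−Y) with t = 5/12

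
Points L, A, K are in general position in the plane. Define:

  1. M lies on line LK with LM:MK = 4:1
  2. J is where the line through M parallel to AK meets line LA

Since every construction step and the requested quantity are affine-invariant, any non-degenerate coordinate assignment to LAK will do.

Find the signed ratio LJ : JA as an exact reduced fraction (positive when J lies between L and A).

LJ:JA = 4

Choose coordinates L = (0, 0), A = (1, 0), K = (0, 1).
1. M lies on line LK with LM:MK = 4:1 ⇒ M = (0, 4/5)
2. J is where the line through M parallel to AK meets line LA ⇒ J = (4/5, 0)
J = L + t·(A−L) with t = 4/5, so LJ:JA = t:(1−t) = 4/5:1/5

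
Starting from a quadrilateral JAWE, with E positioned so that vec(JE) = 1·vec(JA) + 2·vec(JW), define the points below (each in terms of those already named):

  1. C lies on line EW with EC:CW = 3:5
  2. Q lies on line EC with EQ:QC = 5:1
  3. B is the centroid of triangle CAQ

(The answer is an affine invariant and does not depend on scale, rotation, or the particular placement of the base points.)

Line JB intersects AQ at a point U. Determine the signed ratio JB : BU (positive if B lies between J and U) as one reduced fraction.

Assign J = (0, 0), A = (1, 0), W = (0, 1), E = (1, 2) — the answer is frame-independent, so this choice is without loss of generality.
1. C lies on line EW with EC:CW = 3:5 ⇒ C = (5/8, 13/8)
2. Q lies on line EC with EQ:QC = 5:1 ⇒ Q = (11/16, 27/16)
3. B is the centroid of triangle CAQ ⇒ B = (37/48, 53/48)
line JB meets AQ at U = (999/1264, 1431/1264)
B = J + t·(U−J) with t = 79/81, so JB:BU = 79/81:2/81

JB:BU = 79/2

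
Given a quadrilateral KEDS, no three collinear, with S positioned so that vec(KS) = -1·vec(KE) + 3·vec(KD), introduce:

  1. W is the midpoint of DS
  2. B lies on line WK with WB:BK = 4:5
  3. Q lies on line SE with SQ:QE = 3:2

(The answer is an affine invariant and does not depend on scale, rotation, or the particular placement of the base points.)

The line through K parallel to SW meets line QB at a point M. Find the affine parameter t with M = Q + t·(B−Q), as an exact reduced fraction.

Work in coordinates with K = (0, 0), E = (1, 0), D = (0, 1), S = (-1, 3).
1. W is the midpoint of DS ⇒ W = (-1/2, 2)
2. B lies on line WK with WB:BK = 4:5 ⇒ B = (-5/18, 10/9)
3. Q lies on line SE with SQ:QE = 3:2 ⇒ Q = (1/5, 6/5)
through K parallel to SW: direction (1/2, -1); meets QB at M = (-25/47, 50/47)
M = Q + t·(B−Q) with t = 72/47

t = 72/47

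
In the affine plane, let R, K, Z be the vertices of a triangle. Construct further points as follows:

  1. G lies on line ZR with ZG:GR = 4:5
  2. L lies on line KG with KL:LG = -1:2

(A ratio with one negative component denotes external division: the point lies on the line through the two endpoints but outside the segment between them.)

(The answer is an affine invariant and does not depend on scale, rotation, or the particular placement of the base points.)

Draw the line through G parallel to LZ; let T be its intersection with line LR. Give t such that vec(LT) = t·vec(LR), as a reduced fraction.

Work in coordinates with R = (0, 0), K = (1, 0), Z = (0, 1).
1. G lies on line ZR with ZG:GR = 4:5 ⇒ G = (0, 5/9)
2. L lies on line KG with KL:LG = -1:2 ⇒ L = (2, -5/9)
through G parallel to LZ: direction (-2, 14/9); meets LR at T = (10/9, -25/81)
T = L + t·(R−L) with t = 4/9

t = 4/9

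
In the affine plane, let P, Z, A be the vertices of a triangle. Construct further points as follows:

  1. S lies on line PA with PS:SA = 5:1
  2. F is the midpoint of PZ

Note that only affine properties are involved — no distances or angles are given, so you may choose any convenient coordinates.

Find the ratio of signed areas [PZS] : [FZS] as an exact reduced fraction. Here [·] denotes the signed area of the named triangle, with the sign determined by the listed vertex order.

[PZS]:[FZS] = 2

Work in coordinates with P = (0, 0), Z = (1, 0), A = (0, 1).
1. S lies on line PA with PS:SA = 5:1 ⇒ S = (0, 5/6)
2. F is the midpoint of PZ ⇒ F = (1/2, 0)
2·[PZS] = 5/6, 2·[FZS] = 5/12
[PZS]:[FZS] = 5/6:5/12 = 2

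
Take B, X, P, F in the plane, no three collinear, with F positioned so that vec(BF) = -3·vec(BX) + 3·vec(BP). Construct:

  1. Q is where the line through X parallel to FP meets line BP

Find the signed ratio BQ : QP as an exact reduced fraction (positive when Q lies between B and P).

Assign B = (0, 0), X = (1, 0), P = (0, 1), F = (-3, 3) — the answer is frame-independent, so this choice is without loss of generality.
1. Q is where the line through X parallel to FP meets line BP ⇒ Q = (0, 2/3)
Q = B + t·(P−B) with t = 2/3, so BQ:QP = t:(1−t) = 2/3:1/3

BQ:QP = 2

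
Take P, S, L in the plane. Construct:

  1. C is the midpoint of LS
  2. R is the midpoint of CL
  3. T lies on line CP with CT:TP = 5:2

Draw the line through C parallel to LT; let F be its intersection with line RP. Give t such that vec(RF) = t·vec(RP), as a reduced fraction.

Set P = (0, 0), S = (1, 0), L = (0, 1); any affine frame gives the same invariant.
1. C is the midpoint of LS ⇒ C = (1/2, 1/2)
2. R is the midpoint of CL ⇒ R = (1/4, 3/4)
3. T lies on line CP with CT:TP = 5:2 ⇒ T = (1/7, 1/7)
through C parallel to LT: direction (1/7, -6/7); meets RP at F = (7/18, 7/6)
F = R + t·(P−R) with t = -5/9

t = -5/9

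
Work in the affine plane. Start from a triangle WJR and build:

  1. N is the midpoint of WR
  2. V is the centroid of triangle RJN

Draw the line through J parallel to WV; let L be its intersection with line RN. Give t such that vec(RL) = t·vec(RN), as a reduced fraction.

Choose coordinates W = (0, 0), J = (1, 0), R = (0, 1).
1. N is the midpoint of WR ⇒ N = (0, 1/2)
2. V is the centroid of triangle RJN ⇒ V = (1/3, 1/2)
through J parallel to WV: direction (1/3, 1/2); meets RN at L = (0, -3/2)
L = R + t·(N−R) with t = 5

t = 5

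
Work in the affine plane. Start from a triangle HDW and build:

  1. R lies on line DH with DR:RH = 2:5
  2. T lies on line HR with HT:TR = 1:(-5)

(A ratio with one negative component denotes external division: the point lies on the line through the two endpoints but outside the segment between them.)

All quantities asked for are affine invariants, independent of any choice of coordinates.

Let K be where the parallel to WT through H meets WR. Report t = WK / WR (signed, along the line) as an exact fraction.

t = 1/5

Set H = (0, 0), D = (1, 0), W = (0, 1); any affine frame gives the same invariant.
1. R lies on line DH with DR:RH = 2:5 ⇒ R = (5/7, 0)
2. T lies on line HR with HT:TR = 1:(-5) ⇒ T = (-5/28, 0)
through H parallel to WT: direction (-5/28, -1); meets WR at K = (1/7, 4/5)
K = W + t·(R−W) with t = 1/5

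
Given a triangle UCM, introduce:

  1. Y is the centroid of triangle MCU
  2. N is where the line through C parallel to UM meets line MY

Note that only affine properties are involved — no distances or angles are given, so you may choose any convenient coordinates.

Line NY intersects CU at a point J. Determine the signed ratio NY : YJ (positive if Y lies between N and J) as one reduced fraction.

NY:YJ = -4

Work in coordinates with U = (0, 0), C = (1, 0), M = (0, 1).
1. Y is the centroid of triangle MCU ⇒ Y = (1/3, 1/3)
2. N is where the line through C parallel to UM meets line MY ⇒ N = (1, -1)
line NY meets CU at J = (1/2, 0)
Y = N + t·(J−N) with t = 4/3, so NY:YJ = 4/3:-1/3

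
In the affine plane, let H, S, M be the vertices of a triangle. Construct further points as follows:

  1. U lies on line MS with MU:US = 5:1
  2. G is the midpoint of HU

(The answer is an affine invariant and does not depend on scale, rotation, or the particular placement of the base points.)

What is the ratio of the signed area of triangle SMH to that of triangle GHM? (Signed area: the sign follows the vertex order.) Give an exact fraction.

Set H = (0, 0), S = (1, 0), M = (0, 1); any affine frame gives the same invariant.
1. U lies on line MS with MU:US = 5:1 ⇒ U = (5/6, 1/6)
2. G is the midpoint of HU ⇒ G = (5/12, 1/12)
2·[SMH] = 1, 2·[GHM] = -5/12
[SMH]:[GHM] = 1:-5/12 = -12/5

[SMH]:[GHM] = -12/5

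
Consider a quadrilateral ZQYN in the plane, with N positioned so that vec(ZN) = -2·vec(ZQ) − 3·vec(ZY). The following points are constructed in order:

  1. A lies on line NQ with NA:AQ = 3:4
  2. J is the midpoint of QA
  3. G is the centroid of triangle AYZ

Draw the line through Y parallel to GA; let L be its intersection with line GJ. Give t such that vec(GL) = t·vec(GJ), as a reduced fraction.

t = -5/18

Set Z = (0, 0), Q = (1, 0), Y = (0, 1), N = (-2, -3); any affine frame gives the same invariant.
1. A lies on line NQ with NA:AQ = 3:4 ⇒ A = (-5/7, -12/7)
2. J is the midpoint of QA ⇒ J = (1/7, -6/7)
3. G is the centroid of triangle AYZ ⇒ G = (-5/21, -5/21)
through Y parallel to GA: direction (-10/21, -31/21); meets GJ at L = (-65/189, -25/378)
L = G + t·(J−G) with t = -5/18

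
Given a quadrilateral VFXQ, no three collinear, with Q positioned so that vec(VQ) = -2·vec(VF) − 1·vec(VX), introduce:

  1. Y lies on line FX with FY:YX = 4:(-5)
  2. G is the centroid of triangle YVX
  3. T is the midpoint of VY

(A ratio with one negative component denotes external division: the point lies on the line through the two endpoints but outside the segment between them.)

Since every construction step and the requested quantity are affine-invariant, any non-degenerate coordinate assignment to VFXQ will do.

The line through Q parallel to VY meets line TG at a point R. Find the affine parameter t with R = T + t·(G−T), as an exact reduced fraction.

Work in coordinates with V = (0, 0), F = (1, 0), X = (0, 1), Q = (-2, -1).
1. Y lies on line FX with FY:YX = 4:(-5) ⇒ Y = (5, -4)
2. G is the centroid of triangle YVX ⇒ G = (5/3, -1)
3. T is the midpoint of VY ⇒ T = (5/2, -2)
through Q parallel to VY: direction (5, -4); meets TG at R = (9, -49/5)
R = T + t·(G−T) with t = -39/5

t = -39/5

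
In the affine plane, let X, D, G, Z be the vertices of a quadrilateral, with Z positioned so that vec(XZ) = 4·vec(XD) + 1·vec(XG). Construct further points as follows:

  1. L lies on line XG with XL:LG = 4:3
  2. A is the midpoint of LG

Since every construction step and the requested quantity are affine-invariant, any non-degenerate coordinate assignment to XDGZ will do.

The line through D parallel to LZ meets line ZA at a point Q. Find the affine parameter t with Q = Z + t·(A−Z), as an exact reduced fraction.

t = -19/6

Set X = (0, 0), D = (1, 0), G = (0, 1), Z = (4, 1); any affine frame gives the same invariant.
1. L lies on line XG with XL:LG = 4:3 ⇒ L = (0, 4/7)
2. A is the midpoint of LG ⇒ A = (0, 11/14)
through D parallel to LZ: direction (4, 3/7); meets ZA at Q = (50/3, 47/28)
Q = Z + t·(A−Z) with t = -19/6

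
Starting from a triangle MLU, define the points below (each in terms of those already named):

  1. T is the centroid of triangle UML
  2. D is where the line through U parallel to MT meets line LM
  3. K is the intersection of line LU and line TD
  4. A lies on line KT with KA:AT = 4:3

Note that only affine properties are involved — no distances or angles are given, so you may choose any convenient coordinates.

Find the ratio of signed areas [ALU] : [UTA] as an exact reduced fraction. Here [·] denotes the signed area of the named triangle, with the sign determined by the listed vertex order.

Choose coordinates M = (0, 0), L = (1, 0), U = (0, 1).
1. T is the centroid of triangle UML ⇒ T = (1/3, 1/3)
2. D is where the line through U parallel to MT meets line LM ⇒ D = (-1, 0)
3. K is the intersection of line LU and line TD ⇒ K = (3/5, 2/5)
4. A lies on line KT with KA:AT = 4:3 ⇒ A = (47/105, 38/105)
2·[ALU] = 4/21, 2·[UTA] = 3/35
[ALU]:[UTA] = 4/21:3/35 = 20/9

[ALU]:[UTA] = 20/9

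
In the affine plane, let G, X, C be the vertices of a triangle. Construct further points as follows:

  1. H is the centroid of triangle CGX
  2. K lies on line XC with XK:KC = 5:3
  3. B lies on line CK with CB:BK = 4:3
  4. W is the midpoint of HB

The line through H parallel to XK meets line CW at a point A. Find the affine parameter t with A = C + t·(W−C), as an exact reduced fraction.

Choose coordinates G = (0, 0), X = (1, 0), C = (0, 1).
1. H is the centroid of triangle CGX ⇒ H = (1/3, 1/3)
2. K lies on line XC with XK:KC = 5:3 ⇒ K = (3/8, 5/8)
3. B lies on line CK with CB:BK = 4:3 ⇒ B = (3/14, 11/14)
4. W is the midpoint of HB ⇒ W = (23/84, 47/84)
through H parallel to XK: direction (-5/8, 5/8); meets CW at A = (23/42, 5/42)
A = C + t·(W−C) with t = 2

t = 2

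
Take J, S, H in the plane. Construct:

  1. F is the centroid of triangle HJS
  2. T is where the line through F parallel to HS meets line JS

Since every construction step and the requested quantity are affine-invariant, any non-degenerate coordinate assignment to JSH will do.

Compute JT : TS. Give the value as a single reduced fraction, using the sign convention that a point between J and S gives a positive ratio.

JT:TS = 2

Set J = (0, 0), S = (1, 0), H = (0, 1); any affine frame gives the same invariant.
1. F is the centroid of triangle HJS ⇒ F = (1/3, 1/3)
2. T is where the line through F parallel to HS meets line JS ⇒ T = (2/3, 0)
T = J + t·(S−J) with t = 2/3, so JT:TS = t:(1−t) = 2/3:1/3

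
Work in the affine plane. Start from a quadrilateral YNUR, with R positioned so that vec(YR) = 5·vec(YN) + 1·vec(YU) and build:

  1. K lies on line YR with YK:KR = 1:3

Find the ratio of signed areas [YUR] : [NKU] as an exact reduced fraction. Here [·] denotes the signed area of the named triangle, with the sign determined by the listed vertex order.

Work in coordinates with Y = (0, 0), N = (1, 0), U = (0, 1), R = (5, 1).
1. K lies on line YR with YK:KR = 1:3 ⇒ K = (5/4, 1/4)
2·[YUR] = -5, 2·[NKU] = 1/2
[YUR]:[NKU] = -5:1/2 = -10

[YUR]:[NKU] = -10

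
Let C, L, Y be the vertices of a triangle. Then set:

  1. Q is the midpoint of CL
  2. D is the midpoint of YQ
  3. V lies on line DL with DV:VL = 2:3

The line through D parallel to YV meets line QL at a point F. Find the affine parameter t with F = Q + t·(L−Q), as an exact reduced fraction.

t = 2/7

Set C = (0, 0), L = (1, 0), Y = (0, 1); any affine frame gives the same invariant.
1. Q is the midpoint of CL ⇒ Q = (1/2, 0)
2. D is the midpoint of YQ ⇒ D = (1/4, 1/2)
3. V lies on line DL with DV:VL = 2:3 ⇒ V = (11/20, 3/10)
through D parallel to YV: direction (11/20, -7/10); meets QL at F = (9/14, 0)
F = Q + t·(L−Q) with t = 2/7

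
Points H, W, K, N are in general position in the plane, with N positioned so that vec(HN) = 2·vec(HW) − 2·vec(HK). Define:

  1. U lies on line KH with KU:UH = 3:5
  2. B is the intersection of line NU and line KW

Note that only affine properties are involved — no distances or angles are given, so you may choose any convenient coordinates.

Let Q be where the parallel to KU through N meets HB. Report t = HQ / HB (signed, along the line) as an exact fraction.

t = -5/3

Set H = (0, 0), W = (1, 0), K = (0, 1), N = (2, -2); any affine frame gives the same invariant.
1. U lies on line KH with KU:UH = 3:5 ⇒ U = (0, 5/8)
2. B is the intersection of line NU and line KW ⇒ B = (-6/5, 11/5)
through N parallel to KU: direction (0, -3/8); meets HB at Q = (2, -11/3)
Q = H + t·(B−H) with t = -5/3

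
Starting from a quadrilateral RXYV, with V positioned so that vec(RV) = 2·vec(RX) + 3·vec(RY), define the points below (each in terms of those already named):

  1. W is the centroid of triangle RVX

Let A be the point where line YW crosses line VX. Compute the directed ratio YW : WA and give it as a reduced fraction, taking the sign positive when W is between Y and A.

YW:WA = 3

Assign R = (0, 0), X = (1, 0), Y = (0, 1), V = (2, 3) — the answer is frame-independent, so this choice is without loss of generality.
1. W is the centroid of triangle RVX ⇒ W = (1, 1)
line YW meets VX at A = (4/3, 1)
W = Y + t·(A−Y) with t = 3/4, so YW:WA = 3/4:1/4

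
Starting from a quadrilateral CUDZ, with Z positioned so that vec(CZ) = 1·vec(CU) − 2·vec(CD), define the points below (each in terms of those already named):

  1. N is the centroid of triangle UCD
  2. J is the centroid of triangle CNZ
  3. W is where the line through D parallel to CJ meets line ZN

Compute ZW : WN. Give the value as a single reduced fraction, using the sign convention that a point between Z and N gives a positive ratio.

Assign C = (0, 0), U = (1, 0), D = (0, 1), Z = (1, -2) — the answer is frame-independent, so this choice is without loss of generality.
1. N is the centroid of triangle UCD ⇒ N = (1/3, 1/3)
2. J is the centroid of triangle CNZ ⇒ J = (4/9, -5/9)
3. W is where the line through D parallel to CJ meets line ZN ⇒ W = (2/9, 13/18)
W = Z + t·(N−Z) with t = 7/6, so ZW:WN = t:(1−t) = 7/6:-1/6

ZW:WN = -7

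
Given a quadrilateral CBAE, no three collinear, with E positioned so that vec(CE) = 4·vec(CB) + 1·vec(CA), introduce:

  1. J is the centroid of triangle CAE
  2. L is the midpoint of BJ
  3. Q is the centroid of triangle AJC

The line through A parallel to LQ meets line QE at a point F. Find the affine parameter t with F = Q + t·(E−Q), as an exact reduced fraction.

t = 1/5

Assign C = (0, 0), B = (1, 0), A = (0, 1), E = (4, 1) — the answer is frame-independent, so this choice is without loss of generality.
1. J is the centroid of triangle CAE ⇒ J = (4/3, 2/3)
2. L is the midpoint of BJ ⇒ L = (7/6, 1/3)
3. Q is the centroid of triangle AJC ⇒ Q = (4/9, 5/9)
through A parallel to LQ: direction (-13/18, 2/9); meets QE at F = (52/45, 29/45)
F = Q + t·(E−Q) with t = 1/5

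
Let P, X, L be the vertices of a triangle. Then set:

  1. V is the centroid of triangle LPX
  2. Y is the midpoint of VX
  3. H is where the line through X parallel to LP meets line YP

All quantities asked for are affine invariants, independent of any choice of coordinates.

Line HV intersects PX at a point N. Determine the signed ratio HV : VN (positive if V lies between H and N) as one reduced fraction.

Choose coordinates P = (0, 0), X = (1, 0), L = (0, 1).
1. V is the centroid of triangle LPX ⇒ V = (1/3, 1/3)
2. Y is the midpoint of VX ⇒ Y = (2/3, 1/6)
3. H is where the line through X parallel to LP meets line YP ⇒ H = (1, 1/4)
line HV meets PX at N = (3, 0)
V = H + t·(N−H) with t = -1/3, so HV:VN = -1/3:4/3

HV:VN = -1/4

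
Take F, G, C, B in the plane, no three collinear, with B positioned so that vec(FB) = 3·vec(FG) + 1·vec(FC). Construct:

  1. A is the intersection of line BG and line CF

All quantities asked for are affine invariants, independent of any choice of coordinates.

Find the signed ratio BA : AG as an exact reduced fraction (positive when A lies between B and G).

BA:AG = -3

Work in coordinates with F = (0, 0), G = (1, 0), C = (0, 1), B = (3, 1).
1. A is the intersection of line BG and line CF ⇒ A = (0, -1/2)
A = B + t·(G−B) with t = 3/2, so BA:AG = t:(1−t) = 3/2:-1/2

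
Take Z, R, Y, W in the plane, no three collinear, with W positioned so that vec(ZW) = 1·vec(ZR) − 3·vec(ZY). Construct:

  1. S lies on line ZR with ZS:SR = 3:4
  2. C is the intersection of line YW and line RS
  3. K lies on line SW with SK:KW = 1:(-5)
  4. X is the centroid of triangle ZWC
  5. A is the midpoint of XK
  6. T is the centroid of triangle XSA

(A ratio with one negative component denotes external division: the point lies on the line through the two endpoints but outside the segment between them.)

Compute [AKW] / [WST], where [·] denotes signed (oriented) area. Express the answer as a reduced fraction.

[AKW]:[WST] = -5/4

Work in coordinates with Z = (0, 0), R = (1, 0), Y = (0, 1), W = (1, -3).
1. S lies on line ZR with ZS:SR = 3:4 ⇒ S = (3/7, 0)
2. C is the intersection of line YW and line RS ⇒ C = (1/4, 0)
3. K lies on line SW with SK:KW = 1:(-5) ⇒ K = (2/7, 3/4)
4. X is the centroid of triangle ZWC ⇒ X = (5/12, -1)
5. A is the midpoint of XK ⇒ A = (59/168, -1/8)
6. T is the centroid of triangle XSA ⇒ T = (67/168, -3/8)
2·[AKW] = -85/224, 2·[WST] = 17/56
[AKW]:[WST] = -85/224:17/56 = -5/4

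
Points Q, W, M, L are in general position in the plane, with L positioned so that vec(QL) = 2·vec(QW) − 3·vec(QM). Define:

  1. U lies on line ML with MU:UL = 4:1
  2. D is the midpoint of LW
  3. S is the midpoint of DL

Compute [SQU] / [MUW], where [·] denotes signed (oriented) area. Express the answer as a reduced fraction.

Choose coordinates Q = (0, 0), W = (1, 0), M = (0, 1), L = (2, -3).
1. U lies on line ML with MU:UL = 4:1 ⇒ U = (8/5, -11/5)
2. D is the midpoint of LW ⇒ D = (3/2, -3/2)
3. S is the midpoint of DL ⇒ S = (7/4, -9/4)
2·[SQU] = 1/4, 2·[MUW] = 8/5
[SQU]:[MUW] = 1/4:8/5 = 5/32

[SQU]:[MUW] = 5/32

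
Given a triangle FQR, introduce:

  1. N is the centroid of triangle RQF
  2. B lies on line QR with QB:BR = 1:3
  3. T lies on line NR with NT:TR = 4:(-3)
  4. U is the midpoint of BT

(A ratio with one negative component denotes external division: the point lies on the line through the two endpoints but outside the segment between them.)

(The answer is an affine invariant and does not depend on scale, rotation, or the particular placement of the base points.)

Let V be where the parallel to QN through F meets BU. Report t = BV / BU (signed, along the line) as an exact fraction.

t = -2/3

Choose coordinates F = (0, 0), Q = (1, 0), R = (0, 1).
1. N is the centroid of triangle RQF ⇒ N = (1/3, 1/3)
2. B lies on line QR with QB:BR = 1:3 ⇒ B = (3/4, 1/4)
3. T lies on line NR with NT:TR = 4:(-3) ⇒ T = (-1, 3)
4. U is the midpoint of BT ⇒ U = (-1/8, 13/8)
through F parallel to QN: direction (-2/3, 1/3); meets BU at V = (4/3, -2/3)
V = B + t·(U−B) with t = -2/3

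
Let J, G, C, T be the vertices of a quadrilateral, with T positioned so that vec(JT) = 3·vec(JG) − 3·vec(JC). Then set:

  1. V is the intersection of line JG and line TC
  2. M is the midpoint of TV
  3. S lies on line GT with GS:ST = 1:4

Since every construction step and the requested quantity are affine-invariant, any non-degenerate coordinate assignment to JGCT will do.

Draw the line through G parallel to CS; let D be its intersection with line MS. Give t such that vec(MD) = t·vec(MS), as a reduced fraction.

Work in coordinates with J = (0, 0), G = (1, 0), C = (0, 1), T = (3, -3).
1. V is the intersection of line JG and line TC ⇒ V = (3/4, 0)
2. M is the midpoint of TV ⇒ M = (15/8, -3/2)
3. S lies on line GT with GS:ST = 1:4 ⇒ S = (7/5, -3/5)
through G parallel to CS: direction (7/5, -8/5); meets MS at D = (121/100, -6/25)
D = M + t·(S−M) with t = 7/5

t = 7/5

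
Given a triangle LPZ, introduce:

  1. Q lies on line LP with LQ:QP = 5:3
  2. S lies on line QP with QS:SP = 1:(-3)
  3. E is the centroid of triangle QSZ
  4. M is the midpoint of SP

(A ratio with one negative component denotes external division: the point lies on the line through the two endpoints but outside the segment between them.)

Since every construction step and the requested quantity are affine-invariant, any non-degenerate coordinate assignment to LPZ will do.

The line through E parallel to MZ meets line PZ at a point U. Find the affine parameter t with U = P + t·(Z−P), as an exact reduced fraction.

t = 13/9

Choose coordinates L = (0, 0), P = (1, 0), Z = (0, 1).
1. Q lies on line LP with LQ:QP = 5:3 ⇒ Q = (5/8, 0)
2. S lies on line QP with QS:SP = 1:(-3) ⇒ S = (7/16, 0)
3. E is the centroid of triangle QSZ ⇒ E = (17/48, 1/3)
4. M is the midpoint of SP ⇒ M = (23/32, 0)
through E parallel to MZ: direction (-23/32, 1); meets PZ at U = (-4/9, 13/9)
U = P + t·(Z−P) with t = 13/9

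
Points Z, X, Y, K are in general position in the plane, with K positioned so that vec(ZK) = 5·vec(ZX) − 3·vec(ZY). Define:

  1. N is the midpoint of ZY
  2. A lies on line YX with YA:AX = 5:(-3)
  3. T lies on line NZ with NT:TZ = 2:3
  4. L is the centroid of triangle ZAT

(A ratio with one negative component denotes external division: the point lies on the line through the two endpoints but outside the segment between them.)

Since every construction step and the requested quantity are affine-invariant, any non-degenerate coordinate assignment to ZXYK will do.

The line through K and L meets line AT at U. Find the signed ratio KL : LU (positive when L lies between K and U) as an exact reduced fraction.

KL:LU = -4

Assign Z = (0, 0), X = (1, 0), Y = (0, 1), K = (5, -3) — the answer is frame-independent, so this choice is without loss of generality.
1. N is the midpoint of ZY ⇒ N = (0, 1/2)
2. A lies on line YX with YA:AX = 5:(-3) ⇒ A = (5/2, -3/2)
3. T lies on line NZ with NT:TZ = 2:3 ⇒ T = (0, 3/10)
4. L is the centroid of triangle ZAT ⇒ L = (5/6, -2/5)
line KL meets AT at U = (15/8, -21/20)
L = K + t·(U−K) with t = 4/3, so KL:LU = 4/3:-1/3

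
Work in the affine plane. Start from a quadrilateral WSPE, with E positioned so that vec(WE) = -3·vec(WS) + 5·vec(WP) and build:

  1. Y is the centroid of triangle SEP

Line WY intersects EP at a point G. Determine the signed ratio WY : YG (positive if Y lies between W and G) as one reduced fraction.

Set W = (0, 0), S = (1, 0), P = (0, 1), E = (-3, 5); any affine frame gives the same invariant.
1. Y is the centroid of triangle SEP ⇒ Y = (-2/3, 2)
line WY meets EP at G = (-3/5, 9/5)
Y = W + t·(G−W) with t = 10/9, so WY:YG = 10/9:-1/9

WY:YG = -10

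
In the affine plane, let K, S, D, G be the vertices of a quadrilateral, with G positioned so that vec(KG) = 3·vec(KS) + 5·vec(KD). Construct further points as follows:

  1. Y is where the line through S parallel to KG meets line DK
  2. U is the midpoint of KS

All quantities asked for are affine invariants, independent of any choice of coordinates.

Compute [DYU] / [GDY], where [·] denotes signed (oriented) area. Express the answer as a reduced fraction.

Assign K = (0, 0), S = (1, 0), D = (0, 1), G = (3, 5) — the answer is frame-independent, so this choice is without loss of generality.
1. Y is where the line through S parallel to KG meets line DK ⇒ Y = (0, -5/3)
2. U is the midpoint of KS ⇒ U = (1/2, 0)
2·[DYU] = 4/3, 2·[GDY] = 8
[DYU]:[GDY] = 4/3:8 = 1/6

[DYU]:[GDY] = 1/6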